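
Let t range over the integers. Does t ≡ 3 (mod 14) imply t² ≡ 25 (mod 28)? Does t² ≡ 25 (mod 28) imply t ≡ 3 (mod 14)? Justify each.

Forward direction. This fails: take t = 3. Then 3 ≡ 3 (mod 14), but 3² = 9 ≡ 9 (mod 28), not 25.

Converse. This fails: take t = 5. Then 5² = 25 ≡ 25 (mod 28), yet 5 ≡ 5 (mod 14), not 3.

Neither direction holds.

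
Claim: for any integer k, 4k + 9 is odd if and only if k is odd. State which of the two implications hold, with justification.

(→) This fails: take k = 4. Then 4k + 9 = 25, which is odd, yet k = 4 is even, not odd.

(←) Suppose k is odd. Since 4 is even, 4k is even for every k, so 4k + 9 has the same parity as 9, which is odd. Hence 4k + 9 is odd.

The forward direction fails; the converse holds.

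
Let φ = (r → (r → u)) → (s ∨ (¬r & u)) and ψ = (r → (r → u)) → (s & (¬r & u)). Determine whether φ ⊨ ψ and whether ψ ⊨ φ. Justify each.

(⟹) This fails. Under u = T, r = F, s = F, the left side is true but the right side is false.

(⟸) Assume the antecedent. If u is true, the antecedent forces (u = T, r = F, s = T), and (r → (r → u)) → (s ∨ (¬r & u)) holds there. If u is false, the antecedent forces (u = F, r = T, s = F) or (u = F, r = T, s = T), and (r → (r → u)) → (s ∨ (¬r & u)) holds there. Either way (r → (r → u)) → (s ∨ (¬r & u)) holds.

Not equivalent: only (⇐) holds.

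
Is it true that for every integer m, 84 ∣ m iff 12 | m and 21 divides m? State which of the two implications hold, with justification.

Both directions hold; the statement is true.

[⇒] If 84 ∣ m, write m = 84q. Since 84 = 7·12, m = 12·(7q), so 12 ∣ m; and since 84 = 4·21, m = 21·(4q), so 21 ∣ m.

[⇐] Suppose 12 ∣ m and 21 ∣ m. Any common multiple of 12 and 21 is a multiple of their lcm; here lcm(12, 21) = 12·21/gcd(12, 21) = 252/3 = 84, so 84 ∣ m.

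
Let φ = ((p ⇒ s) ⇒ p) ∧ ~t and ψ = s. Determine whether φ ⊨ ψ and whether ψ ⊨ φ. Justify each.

Neither implication holds.

(⇒) This fails. Under t = F, p = T, s = F, the left side is true but the right side is false.

(⇐) This fails. Under t = F, p = F, s = T, the left side is false but the right side is true.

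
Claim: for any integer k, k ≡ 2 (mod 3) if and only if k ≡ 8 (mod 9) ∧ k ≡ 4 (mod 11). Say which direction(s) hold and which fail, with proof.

Only the reverse direction holds.

(⟹) This fails: k = 2 gives 2 ≡ 2 (mod 3) but 2 ≡ 2 (mod 9), so the conjunction on the right does not hold.

(⟸) Conversely, if k ≡ 8 (mod 9) and k ≡ 4 (mod 11), then by the Chinese remainder theorem k ≡ 26 (mod 99). Since 26 ≡ 2 (mod 3) and 3 ∣ 99, we get k ≡ 2 (mod 3).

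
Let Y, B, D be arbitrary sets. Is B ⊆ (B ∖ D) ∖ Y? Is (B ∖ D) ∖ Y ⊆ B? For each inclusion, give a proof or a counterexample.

Only the reverse inclusion holds.

Forward inclusion. This inclusion fails. Take Y = {1}, B = {1}, D = ∅; then 1 ∈ B but 1 ∉ (B ∖ D) ∖ Y.

Reverse inclusion. Let x ∈ (B ∖ D) ∖ Y. Then x ∈ B and x ∉ Y, D, from which x ∈ B.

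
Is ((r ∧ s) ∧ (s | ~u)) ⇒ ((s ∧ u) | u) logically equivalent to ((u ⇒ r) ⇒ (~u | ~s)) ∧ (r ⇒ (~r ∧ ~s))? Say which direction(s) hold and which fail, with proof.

Only the reverse direction holds.

Forward direction. This fails. Under r = T, u = F, s = F, the left side is true but the right side is false.

Converse. Assume the antecedent. If r is true, the antecedent cannot hold. If r is false, the consequent reduces to true regardless of the other variables. Either way the consequent holds.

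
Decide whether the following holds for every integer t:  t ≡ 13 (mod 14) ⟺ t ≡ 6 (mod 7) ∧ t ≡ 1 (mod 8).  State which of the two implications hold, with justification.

The forward direction fails; the converse holds.

[⇐] If t ≡ 6 (mod 7) and t ≡ 1 (mod 8), then by the Chinese remainder theorem t ≡ 41 (mod 56). Since 41 ≡ 13 (mod 14) and 14 ∣ 56, we get t ≡ 13 (mod 14).

[⇒] This fails: t = 27 gives 27 ≡ 13 (mod 14) but 27 ≡ 3 (mod 8), so the conjunction on the right does not hold.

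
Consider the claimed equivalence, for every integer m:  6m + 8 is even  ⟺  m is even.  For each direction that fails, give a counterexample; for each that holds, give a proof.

(⇒) This fails: take m = 1. Then 6m + 8 = 14, which is even, yet m = 1 is odd, not even.

(⇐) Suppose m is even. Since 6 is even, 6m is even for every m, so 6m + 8 has the same parity as 8, which is even. Hence 6m + 8 is even.

Only the converse holds.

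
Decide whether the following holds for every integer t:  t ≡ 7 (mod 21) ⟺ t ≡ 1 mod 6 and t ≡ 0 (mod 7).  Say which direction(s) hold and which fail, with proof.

(⇒) fails; (⇐) holds.

(⟸) If t ≡ 1 (mod 6) and t ≡ 0 (mod 7), then by the Chinese remainder theorem t ≡ 7 (mod 42). Since 7 ≡ 7 (mod 21) and 21 ∣ 42, we get t ≡ 7 (mod 21).

(⟹) This fails: t = 28 gives 28 ≡ 7 (mod 21) but 28 ≡ 4 (mod 6), so the conjunction on the right does not hold.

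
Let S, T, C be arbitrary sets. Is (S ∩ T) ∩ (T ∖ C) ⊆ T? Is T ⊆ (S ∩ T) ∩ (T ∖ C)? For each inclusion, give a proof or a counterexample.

Forward inclusion. Let x ∈ (S ∩ T) ∩ (T ∖ C). Then x ∈ S ∩ T and x ∉ C, from which x ∈ T.

Reverse inclusion. This inclusion fails. Take S = ∅, T = {1}, C = ∅; then 1 ∈ T but 1 ∉ (S ∩ T) ∩ (T ∖ C).

The sets are not equal: only the forward inclusion holds.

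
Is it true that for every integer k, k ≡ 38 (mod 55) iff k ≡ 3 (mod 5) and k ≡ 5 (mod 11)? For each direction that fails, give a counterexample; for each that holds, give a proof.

The biconditional holds.

(⇐) If k ≡ 3 (mod 5) and k ≡ 5 (mod 11), then by the Chinese remainder theorem k ≡ 38 (mod 55). This is exactly k ≡ 38 (mod 55).

(⇒) Suppose k ≡ 38 (mod 55); write k = 55j + 38. Since 5 ∣ 55, reducing mod 5 gives k ≡ 38 ≡ 3 (mod 5); since 11 ∣ 55, reducing mod 11 gives k ≡ 38 ≡ 5 (mod 11).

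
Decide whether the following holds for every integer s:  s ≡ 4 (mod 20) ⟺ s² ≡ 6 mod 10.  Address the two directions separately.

Only the forward implication holds.

(→) Suppose s ≡ 4 (mod 20). Then s² ≡ 4² = 16 (mod 20), and since 10 ∣ 20, also s² ≡ 6 (mod 10).

(←) This fails: take s = 6. Then 6² = 36 ≡ 6 (mod 10), yet 6 ≡ 6 (mod 20), not 4.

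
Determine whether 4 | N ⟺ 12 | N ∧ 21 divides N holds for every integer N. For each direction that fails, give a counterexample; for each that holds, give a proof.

(⇒) fails; (⇐) holds.

(←) Suppose 12 ∣ N and 21 ∣ N. Any common multiple of 12 and 21 is a multiple of their lcm; here lcm(12, 21) = 12·21/gcd(12, 21) = 252/3 = 84, so 84 ∣ N. Since 4 ∣ 84, it follows that 4 ∣ N.

(→) This fails: take N = 4. Certainly 4 ∣ 4, but 12 ∤ 4.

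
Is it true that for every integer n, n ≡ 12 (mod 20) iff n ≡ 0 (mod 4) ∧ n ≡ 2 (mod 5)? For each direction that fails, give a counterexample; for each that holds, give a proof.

(→) Suppose n ≡ 12 (mod 20); write n = 20j + 12. Since 4 ∣ 20, reducing mod 4 gives n ≡ 12 ≡ 0 (mod 4); since 5 ∣ 20, reducing mod 5 gives n ≡ 12 ≡ 2 (mod 5).

(←) Conversely, if n ≡ 0 (mod 4) and n ≡ 2 (mod 5), then by the Chinese remainder theorem n ≡ 12 (mod 20). This is exactly n ≡ 12 (mod 20).

The biconditional holds.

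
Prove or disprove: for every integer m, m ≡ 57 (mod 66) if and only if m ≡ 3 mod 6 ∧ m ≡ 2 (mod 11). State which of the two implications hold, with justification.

[⇒] Suppose m ≡ 57 (mod 66); write m = 66j + 57. Since 6 ∣ 66, reducing mod 6 gives m ≡ 57 ≡ 3 (mod 6); since 11 ∣ 66, reducing mod 11 gives m ≡ 57 ≡ 2 (mod 11).

[⇐] Conversely, if m ≡ 3 (mod 6) and m ≡ 2 (mod 11), then by the Chinese remainder theorem m ≡ 57 (mod 66). This is exactly m ≡ 57 (mod 66).

Both implications hold.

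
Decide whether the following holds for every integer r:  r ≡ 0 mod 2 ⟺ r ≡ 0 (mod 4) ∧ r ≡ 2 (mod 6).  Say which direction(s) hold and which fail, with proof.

Converse. If r ≡ 0 (mod 4) and r ≡ 2 (mod 6), then by the Chinese remainder theorem r ≡ 8 (mod 12). Since 8 ≡ 0 (mod 2) and 2 ∣ 12, we get r ≡ 0 (mod 2).

Forward direction. This fails: r = 0 gives 0 ≡ 0 (mod 2) but 0 ≡ 0 (mod 6), so the conjunction on the right does not hold.

The forward direction fails; the converse holds.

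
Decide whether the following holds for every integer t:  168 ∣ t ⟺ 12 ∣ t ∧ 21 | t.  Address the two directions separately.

(⇐) This fails: take t = 84. Both 12 ∣ 84 and 21 ∣ 84, yet 84 is not a multiple of 168 (since 84 = 0·168 + 84), so 168 ∤ 84.

(⇒) If 168 ∣ t, write t = 168q. Since 168 = 14·12, t = 12·(14q), so 12 ∣ t; and since 168 = 8·21, t = 21·(8q), so 21 ∣ t.

The forward direction holds; the converse fails.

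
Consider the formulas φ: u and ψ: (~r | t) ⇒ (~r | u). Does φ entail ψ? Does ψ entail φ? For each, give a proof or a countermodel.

The forward direction holds; the converse fails.

(⇒) Assume the antecedent. If u is true, (~r | t) ⇒ (~r | u) reduces to true regardless of the other variables. If u is false, the antecedent cannot hold. Either way (~r | t) ⇒ (~r | u) holds.

(⇐) This fails. Under u = F, r = F, t = F, the left side is false but the right side is true.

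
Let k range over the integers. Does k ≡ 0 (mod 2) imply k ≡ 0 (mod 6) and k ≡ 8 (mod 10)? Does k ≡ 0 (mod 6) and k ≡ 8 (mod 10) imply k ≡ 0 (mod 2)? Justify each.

(⟹) This fails: k = 0 gives 0 ≡ 0 (mod 2) but 0 ≡ 0 (mod 10), so the conjunction on the right does not hold.

(⟸) Conversely, if k ≡ 0 (mod 6) and k ≡ 8 (mod 10), then by the Chinese remainder theorem k ≡ 18 (mod 30). Since 18 ≡ 0 (mod 2) and 2 ∣ 30, we get k ≡ 0 (mod 2).

The forward direction fails; the converse holds.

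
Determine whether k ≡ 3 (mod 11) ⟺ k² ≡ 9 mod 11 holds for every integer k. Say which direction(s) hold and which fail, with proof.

The forward direction holds; the converse fails.

(⇐) This fails: take k = 8. Then 8² = 64 ≡ 9 (mod 11), yet 8 ≡ 8 (mod 11), not 3.

(⇒) Suppose k ≡ 3 (mod 11). Write k = 11j + 3. Then (11j + 3)² = 121j² + 66j + 9 = 11(11j² + 6j) + 9, so k² ≡ 9 (mod 11).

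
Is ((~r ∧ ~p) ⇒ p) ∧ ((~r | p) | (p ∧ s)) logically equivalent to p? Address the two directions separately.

Forward direction. Assume the antecedent. If s is true, the antecedent forces (s = T, p = T, r = F) or (s = T, p = T, r = T), and p holds there. If s is false, the antecedent forces (s = F, p = T, r = F) or (s = F, p = T, r = T), and p holds there. Either way p holds.

Converse. Assume the antecedent. If s is true, the antecedent forces (s = T, p = T, r = F) or (s = T, p = T, r = T), and the consequent holds there. If s is false, the antecedent forces (s = F, p = T, r = F) or (s = F, p = T, r = T), and the consequent holds there. Either way the consequent holds.

Equivalent; both directions hold.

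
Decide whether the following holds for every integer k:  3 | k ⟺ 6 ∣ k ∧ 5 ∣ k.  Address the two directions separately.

(⇒) This fails: take k = 3. Certainly 3 ∣ 3, but 6 ∤ 3.

(⇐) Suppose 6 ∣ k and 5 ∣ k. Any common multiple of 6 and 5 is a multiple of their lcm; here gcd(6, 5) = 1, so lcm(6, 5) = 6·5 = 30, so 30 ∣ k. Since 3 ∣ 30, it follows that 3 ∣ k.

Not equivalent: only (⇐) holds.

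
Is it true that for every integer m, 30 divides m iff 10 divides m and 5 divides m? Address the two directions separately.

(→) If 30 ∣ m, write m = 30q. Since 30 = 3·10, m = 10·(3q), so 10 ∣ m; and since 30 = 6·5, m = 5·(6q), so 5 ∣ m.

(←) This fails: take m = 10. Both 10 ∣ 10 and 5 ∣ 10, yet 10 is not a multiple of 30 (since 10 = 0·30 + 10), so 30 ∤ 10.

Not equivalent: only (⇒) holds.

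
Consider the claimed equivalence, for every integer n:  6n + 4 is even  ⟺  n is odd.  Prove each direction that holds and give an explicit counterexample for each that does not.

(←) Suppose n is odd. Since 6 is even, 6n is even for every n, so 6n + 4 has the same parity as 4, which is even. Hence 6n + 4 is even.

(→) This fails: take n = 2. Then 6n + 4 = 16, which is even, yet n = 2 is even, not odd.

Not equivalent: only (⇐) holds.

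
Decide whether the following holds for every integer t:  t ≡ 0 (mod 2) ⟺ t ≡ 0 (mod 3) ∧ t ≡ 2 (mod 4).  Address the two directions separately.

(⇒) fails; (⇐) holds.

(⇒) This fails: t = 0 gives 0 ≡ 0 (mod 2) but 0 ≡ 0 (mod 4), so the conjunction on the right does not hold.

(⇐) Conversely, if t ≡ 0 (mod 3) and t ≡ 2 (mod 4), then by the Chinese remainder theorem t ≡ 6 (mod 12). Since 6 ≡ 0 (mod 2) and 2 ∣ 12, we get t ≡ 0 (mod 2).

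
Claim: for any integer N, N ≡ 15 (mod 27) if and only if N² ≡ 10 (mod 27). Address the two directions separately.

(→) This fails: take N = 15. Then 15 ≡ 15 (mod 27), but 15² = 225 ≡ 9 (mod 27), not 10.

(←) This fails: take N = 8. Then 8² = 64 ≡ 10 (mod 27), yet 8 ≡ 8 (mod 27), not 15.

Neither direction holds.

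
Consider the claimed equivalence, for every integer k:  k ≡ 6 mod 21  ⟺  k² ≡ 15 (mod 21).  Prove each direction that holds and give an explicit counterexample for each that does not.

The forward direction holds; the converse fails.

Forward direction. Suppose k ≡ 6 mod 21. Write k = 21j + 6. Then (21j + 6)² = 441j² + 252j + 36 = 21(21j² + 12j + 1) + 15, so k² ≡ 15 (mod 21).

Converse. This fails: take k = 15. Then 15² = 225 ≡ 15 (mod 21), yet 15 ≡ 15 (mod 21), not 6.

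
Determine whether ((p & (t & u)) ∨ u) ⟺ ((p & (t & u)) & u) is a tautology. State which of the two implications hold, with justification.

(⇐) Assume the antecedent. If u is true, (p & (t & u)) ∨ u reduces to true regardless of the other variables. If u is false, the antecedent cannot hold. Either way (p & (t & u)) ∨ u holds.

(⇒) This fails. Under u = T, t = F, p = F, the left side is true but the right side is false.

Only the converse holds.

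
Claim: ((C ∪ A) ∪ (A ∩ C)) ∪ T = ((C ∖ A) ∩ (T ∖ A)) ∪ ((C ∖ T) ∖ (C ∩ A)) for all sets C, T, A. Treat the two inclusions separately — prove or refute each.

(⟸) Let x ∈ ((C ∖ A) ∩ (T ∖ A)) ∪ ((C ∖ T) ∖ (C ∩ A)). Then either x ∈ C and x ∉ T, A; or x ∈ C ∩ T and x ∉ A. In each case x ∈ ((C ∪ A) ∪ (A ∩ C)) ∪ T, so ((C ∖ A) ∩ (T ∖ A)) ∪ ((C ∖ T) ∖ (C ∩ A)) ⊆ ((C ∪ A) ∪ (A ∩ C)) ∪ T.

(⟹) This inclusion fails. Take C = ∅, T = {1}, A = ∅; then 1 ∈ ((C ∪ A) ∪ (A ∩ C)) ∪ T but 1 ∉ ((C ∖ A) ∩ (T ∖ A)) ∪ ((C ∖ T) ∖ (C ∩ A)).

The sets are not equal: only the reverse inclusion holds.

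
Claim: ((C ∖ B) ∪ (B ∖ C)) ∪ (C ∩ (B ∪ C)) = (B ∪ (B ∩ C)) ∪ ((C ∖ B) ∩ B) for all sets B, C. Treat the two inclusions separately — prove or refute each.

(⟹) This inclusion fails. Take B = ∅, C = {1}; then 1 ∈ ((C ∖ B) ∪ (B ∖ C)) ∪ (C ∩ (B ∪ C)) but 1 ∉ (B ∪ (B ∩ C)) ∪ ((C ∖ B) ∩ B).

(⟸) Let x ∈ (B ∪ (B ∩ C)) ∪ ((C ∖ B) ∩ B). Then either x ∈ B and x ∉ C; or x ∈ B ∩ C. In each case x ∈ ((C ∖ B) ∪ (B ∖ C)) ∪ (C ∩ (B ∪ C)), so (B ∪ (B ∩ C)) ∪ ((C ∖ B) ∩ B) ⊆ ((C ∖ B) ∪ (B ∖ C)) ∪ (C ∩ (B ∪ C)).

The sets are not equal: only the reverse inclusion holds.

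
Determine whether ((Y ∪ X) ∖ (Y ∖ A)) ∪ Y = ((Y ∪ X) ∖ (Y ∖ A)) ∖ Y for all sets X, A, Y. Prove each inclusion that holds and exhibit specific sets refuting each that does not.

(⟸) Let x ∈ ((Y ∪ X) ∖ (Y ∖ A)) ∖ Y. Then either x ∈ X and x ∉ A, Y; or x ∈ X ∩ A and x ∉ Y. In each case x ∈ ((Y ∪ X) ∖ (Y ∖ A)) ∪ Y, so ((Y ∪ X) ∖ (Y ∖ A)) ∖ Y ⊆ ((Y ∪ X) ∖ (Y ∖ A)) ∪ Y.

(⟹) This inclusion fails. Take X = ∅, A = ∅, Y = {1}; then 1 ∈ ((Y ∪ X) ∖ (Y ∖ A)) ∪ Y but 1 ∉ ((Y ∪ X) ∖ (Y ∖ A)) ∖ Y.

(⊆) fails; (⊇) holds.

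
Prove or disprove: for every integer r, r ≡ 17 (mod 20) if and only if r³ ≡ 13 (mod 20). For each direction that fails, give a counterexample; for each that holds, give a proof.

The biconditional holds.

(⇒) Suppose r ≡ 17 (mod 20). Write r = 20j + 17. Then (20j + 17)³ = 8000j³ + 20400j² + 17340j + 4913 = 20(400j³ + 1020j² + 867j + 245) + 13, so r³ ≡ 13 (mod 20).

(⇐) Conversely, suppose r³ ≡ 13 (mod 20). The only residue r in {0, …, 19} with r³ ≡ 13 (mod 20) is r = 17, so r ≡ 17 (mod 20).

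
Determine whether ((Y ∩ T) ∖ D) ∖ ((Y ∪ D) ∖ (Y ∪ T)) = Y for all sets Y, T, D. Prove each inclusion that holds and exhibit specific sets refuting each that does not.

Only the forward inclusion holds.

(⊆) Let x ∈ ((Y ∩ T) ∖ D) ∖ ((Y ∪ D) ∖ (Y ∪ T)). Then x ∈ Y ∩ T and x ∉ D, from which x ∈ Y.

(⊇) This inclusion fails. Take Y = {1}, T = ∅, D = ∅; then 1 ∈ Y but 1 ∉ ((Y ∩ T) ∖ D) ∖ ((Y ∪ D) ∖ (Y ∪ T)).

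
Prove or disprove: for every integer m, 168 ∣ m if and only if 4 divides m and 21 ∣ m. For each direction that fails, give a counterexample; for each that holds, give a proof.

Forward direction. If 168 ∣ m, write m = 168q. Since 168 = 42·4, m = 4·(42q), so 4 ∣ m; and since 168 = 8·21, m = 21·(8q), so 21 ∣ m.

Converse. This fails: take m = 84. Both 4 ∣ 84 and 21 ∣ 84, yet 84 is not a multiple of 168 (since 84 = 0·168 + 84), so 168 ∤ 84.

The forward direction holds; the converse fails.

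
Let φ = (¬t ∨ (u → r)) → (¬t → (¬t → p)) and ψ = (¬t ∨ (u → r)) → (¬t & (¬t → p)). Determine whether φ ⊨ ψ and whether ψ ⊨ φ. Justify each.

Not equivalent: only (⇐) holds.

Converse. Assume the antecedent. If p is true, the consequent reduces to true regardless of the other variables. If p is false, the antecedent forces (r = F, t = T, p = F, u = T), and the consequent holds there. Either way the consequent holds.

Forward direction. This fails. Under r = F, t = T, p = F, u = F, the left side is true but the right side is false.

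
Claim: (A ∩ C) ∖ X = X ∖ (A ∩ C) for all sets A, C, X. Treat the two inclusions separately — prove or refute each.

Neither inclusion holds.

(⟹) This inclusion fails. Take A = {1}, C = {1}, X = ∅; then 1 ∈ (A ∩ C) ∖ X but 1 ∉ X ∖ (A ∩ C).

(⟸) This inclusion fails. Take A = ∅, C = ∅, X = {1}; then 1 ∈ X ∖ (A ∩ C) but 1 ∉ (A ∩ C) ∖ X.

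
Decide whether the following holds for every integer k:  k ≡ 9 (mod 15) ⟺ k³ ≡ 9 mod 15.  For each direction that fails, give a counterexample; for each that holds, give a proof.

[⇒] Suppose k ≡ 9 (mod 15). Write k = 15j + 9. Then (15j + 9)³ = 3375j³ + 6075j² + 3645j + 729 = 15(225j³ + 405j² + 243j + 48) + 9, so k³ ≡ 9 (mod 15).

[⇐] Conversely, suppose k³ ≡ 9 (mod 15). The only residue r in {0, …, 14} with r³ ≡ 9 (mod 15) is r = 9, so k ≡ 9 (mod 15).

Both implications hold.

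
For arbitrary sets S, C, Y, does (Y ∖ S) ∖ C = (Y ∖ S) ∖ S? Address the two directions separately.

Reverse inclusion. This inclusion fails. Take S = ∅, C = {1}, Y = {1}; then 1 ∈ (Y ∖ S) ∖ S but 1 ∉ (Y ∖ S) ∖ C.

Forward inclusion. Let x ∈ (Y ∖ S) ∖ C. Then x ∈ Y and x ∉ S, C, from which x ∈ (Y ∖ S) ∖ S.

Only the forward inclusion holds.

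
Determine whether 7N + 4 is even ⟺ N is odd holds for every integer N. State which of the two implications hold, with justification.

(⟹) This fails: N = 4 gives 7N + 4 = 32, which is even, but 4 is even, not odd.

(⟸) This also fails: N = 7 is odd, but 7N + 4 = 53 is odd, not even.

Neither direction holds.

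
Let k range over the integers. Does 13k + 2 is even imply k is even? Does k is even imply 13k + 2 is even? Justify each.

Both directions hold.

[⇒] Suppose 13k + 2 is even. Since 13 is odd, 13k and k have the same parity, so 13k + 2 ≡ k + 2 (mod 2). As 2 is even, 13k + 2 is even exactly when k is even. Thus k is even.

[⇐] Conversely, suppose k is even; write k = 2j. Then 13k + 2 = 13·(2j) + 2 = 2·13j + 2, which is even.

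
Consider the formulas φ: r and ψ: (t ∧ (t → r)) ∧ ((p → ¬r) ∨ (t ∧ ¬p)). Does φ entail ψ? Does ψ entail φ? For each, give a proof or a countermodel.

Not equivalent: only (⇐) holds.

(⇐) Assume the antecedent. If p is true, the antecedent cannot hold. If p is false, the antecedent forces (p = F, r = T, t = T), and r holds there. Either way r holds.

(⇒) This fails. Under p = F, r = T, t = F, the left side is true but the right side is false.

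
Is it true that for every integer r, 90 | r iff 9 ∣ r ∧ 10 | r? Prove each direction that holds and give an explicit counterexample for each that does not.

[⇒] If 90 ∣ r, write r = 90q. Since 90 = 10·9, r = 9·(10q), so 9 ∣ r; and since 90 = 9·10, r = 10·(9q), so 10 ∣ r.

[⇐] Suppose 9 ∣ r and 10 ∣ r. Any common multiple of 9 and 10 is a multiple of their lcm; here gcd(9, 10) = 1, so lcm(9, 10) = 9·10 = 90, so 90 ∣ r.

Both directions hold; the statement is true.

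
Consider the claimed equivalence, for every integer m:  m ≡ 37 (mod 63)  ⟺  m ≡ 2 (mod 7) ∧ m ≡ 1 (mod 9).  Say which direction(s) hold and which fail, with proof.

(⟸) If m ≡ 2 (mod 7) and m ≡ 1 (mod 9), then by the Chinese remainder theorem m ≡ 37 (mod 63). This is exactly m ≡ 37 (mod 63).

(⟹) Suppose m ≡ 37 (mod 63); write m = 63j + 37. Since 7 ∣ 63, reducing mod 7 gives m ≡ 37 ≡ 2 (mod 7); since 9 ∣ 63, reducing mod 9 gives m ≡ 37 ≡ 1 (mod 9).

Both directions hold.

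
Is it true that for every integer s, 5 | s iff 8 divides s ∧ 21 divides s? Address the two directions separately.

(⇒) This fails: take s = 5. Certainly 5 ∣ 5, but 8 ∤ 5.

(⇐) This fails: take s = 168. Both 8 ∣ 168 and 21 ∣ 168, yet 168 is not a multiple of 5 (since 168 = 33·5 + 3), so 5 ∤ 168.

Neither implication holds.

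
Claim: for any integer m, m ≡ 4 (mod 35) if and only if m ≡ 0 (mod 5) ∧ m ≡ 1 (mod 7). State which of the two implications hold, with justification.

(⇒) fails and (⇐) fails.

Forward direction. This fails: m = 4 gives 4 ≡ 4 (mod 35) but 4 ≡ 4 (mod 5), so the conjunction on the right does not hold.

Converse. This fails: m = 15 satisfies both congruences on the right (15 ≡ 0 mod 5 and 15 ≡ 1 mod 7) yet 15 ≡ 15 (mod 35), not 4.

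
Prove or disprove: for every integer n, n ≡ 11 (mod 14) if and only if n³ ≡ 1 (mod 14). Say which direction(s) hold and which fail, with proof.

Not equivalent: only (⇒) holds.

[⇒] Suppose n ≡ 11 (mod 14). Write n = 14j + 11. Then (14j + 11)³ = 2744j³ + 6468j² + 5082j + 1331 = 14(196j³ + 462j² + 363j + 95) + 1, so n³ ≡ 1 (mod 14).

[⇐] This fails: take n = 1. Then 1³ = 1 ≡ 1 (mod 14), yet 1 ≡ 1 (mod 14), not 11.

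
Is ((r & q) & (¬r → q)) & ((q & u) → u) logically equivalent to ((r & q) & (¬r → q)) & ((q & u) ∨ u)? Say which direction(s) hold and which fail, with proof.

Not equivalent: only (⇐) holds.

(→) This fails. Under u = F, r = T, q = T, the left side is true but the right side is false.

(←) Assume the antecedent. If u is true, the antecedent forces (u = T, r = T, q = T), and the consequent holds there. If u is false, the antecedent cannot hold. Either way the consequent holds.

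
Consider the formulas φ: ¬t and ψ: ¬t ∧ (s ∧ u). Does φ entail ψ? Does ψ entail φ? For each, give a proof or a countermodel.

(→) This fails. Under s = F, t = F, u = F, the left side is true but the right side is false.

(←) Assume the antecedent. If s is true, the antecedent forces (s = T, t = F, u = T), and ¬t holds there. If s is false, the antecedent cannot hold. Either way ¬t holds.

Only the converse holds.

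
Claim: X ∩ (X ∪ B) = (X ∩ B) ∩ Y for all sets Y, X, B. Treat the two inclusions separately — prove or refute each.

(⊇) Let x ∈ (X ∩ B) ∩ Y. Then x ∈ Y ∩ X ∩ B, from which x ∈ X ∩ (X ∪ B).

(⊆) This inclusion fails. Take Y = ∅, X = {1}, B = ∅; then 1 ∈ X ∩ (X ∪ B) but 1 ∉ (X ∩ B) ∩ Y.

The sets are not equal: only the reverse inclusion holds.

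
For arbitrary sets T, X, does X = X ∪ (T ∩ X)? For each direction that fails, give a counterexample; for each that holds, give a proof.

The two sets are equal.

(⟹) Let x ∈ X. Then either x ∈ X and x ∉ T; or x ∈ T ∩ X. In each case x ∈ X ∪ (T ∩ X), so X ⊆ X ∪ (T ∩ X).

(⟸) Let x ∈ X ∪ (T ∩ X). Then either x ∈ X and x ∉ T; or x ∈ T ∩ X. In each case x ∈ X, so X ∪ (T ∩ X) ⊆ X.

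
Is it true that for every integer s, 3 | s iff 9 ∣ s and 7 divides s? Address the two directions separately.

(⇒) fails; (⇐) holds.

(←) Suppose 9 ∣ s and 7 ∣ s. Any common multiple of 9 and 7 is a multiple of their lcm; here gcd(9, 7) = 1, so lcm(9, 7) = 9·7 = 63, so 63 ∣ s. Since 3 ∣ 63, it follows that 3 ∣ s.

(→) This fails: take s = 3. Certainly 3 ∣ 3, but 9 ∤ 3.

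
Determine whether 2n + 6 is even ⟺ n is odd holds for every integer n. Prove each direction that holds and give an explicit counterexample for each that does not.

(⇒) fails; (⇐) holds.

Forward direction. This fails: take n = 0. Then 2n + 6 = 6, which is even, yet n = 0 is even, not odd.

Converse. Suppose n is odd. Since 2 is even, 2n is even for every n, so 2n + 6 has the same parity as 6, which is even. Hence 2n + 6 is even.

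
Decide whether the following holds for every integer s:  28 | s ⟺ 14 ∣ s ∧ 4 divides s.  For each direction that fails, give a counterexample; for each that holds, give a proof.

Both implications hold.

(⇒) If 28 ∣ s, write s = 28q. Since 28 = 2·14, s = 14·(2q), so 14 ∣ s; and since 28 = 7·4, s = 4·(7q), so 4 ∣ s.

(⇐) Suppose 14 ∣ s and 4 ∣ s. Any common multiple of 14 and 4 is a multiple of their lcm; here lcm(14, 4) = 14·4/gcd(14, 4) = 56/2 = 28, so 28 ∣ s.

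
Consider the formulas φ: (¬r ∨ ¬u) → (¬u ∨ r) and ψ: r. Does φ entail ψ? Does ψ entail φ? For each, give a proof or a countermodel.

(→) This fails. Under u = F, r = F, the left side is true but the right side is false.

(←) Assume the antecedent. If u is true, the antecedent forces (u = T, r = T), and (¬r ∨ ¬u) → (¬u ∨ r) holds there. If u is false, (¬r ∨ ¬u) → (¬u ∨ r) reduces to true regardless of the other variables. Either way (¬r ∨ ¬u) → (¬u ∨ r) holds.

Only the reverse direction holds.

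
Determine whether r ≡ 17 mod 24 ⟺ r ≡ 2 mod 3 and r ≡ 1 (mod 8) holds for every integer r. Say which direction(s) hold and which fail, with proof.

Equivalent; both directions hold.

(←) If r ≡ 2 (mod 3) and r ≡ 1 (mod 8), then by the Chinese remainder theorem r ≡ 17 (mod 24). This is exactly r ≡ 17 (mod 24).

(→) Suppose r ≡ 17 (mod 24); write r = 24j + 17. Since 3 ∣ 24, reducing mod 3 gives r ≡ 17 ≡ 2 (mod 3); since 8 ∣ 24, reducing mod 8 gives r ≡ 17 ≡ 1 (mod 8).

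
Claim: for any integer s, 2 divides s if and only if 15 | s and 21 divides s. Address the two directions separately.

Neither implication holds.

(⟹) This fails: take s = 2. Certainly 2 ∣ 2, but 15 ∤ 2.

(⟸) This fails: take s = 105. Both 15 ∣ 105 and 21 ∣ 105, yet 105 is not a multiple of 2 (since 105 = 52·2 + 1), so 2 ∤ 105.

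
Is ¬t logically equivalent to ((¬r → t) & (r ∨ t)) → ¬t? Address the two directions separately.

(→) Assume the antecedent. If t is true, the antecedent cannot hold. If t is false, ((¬r → t) & (r ∨ t)) → ¬t reduces to true regardless of the other variables. Either way ((¬r → t) & (r ∨ t)) → ¬t holds.

(←) Assume the antecedent. If t is true, the antecedent cannot hold. If t is false, ¬t reduces to true regardless of the other variables. Either way ¬t holds.

Both directions hold; the statement is true.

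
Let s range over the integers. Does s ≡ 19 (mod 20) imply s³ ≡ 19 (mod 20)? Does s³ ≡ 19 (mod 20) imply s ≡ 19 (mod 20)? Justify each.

[⇒] Suppose s ≡ 19 (mod 20). Write s = 20j + 19. Then (20j + 19)³ = 8000j³ + 22800j² + 21660j + 6859 = 20(400j³ + 1140j² + 1083j + 342) + 19, so s³ ≡ 19 (mod 20).

[⇐] Conversely, suppose s³ ≡ 19 (mod 20). The only residue r in {0, …, 19} with r³ ≡ 19 (mod 20) is r = 19, so s ≡ 19 (mod 20).

The biconditional holds.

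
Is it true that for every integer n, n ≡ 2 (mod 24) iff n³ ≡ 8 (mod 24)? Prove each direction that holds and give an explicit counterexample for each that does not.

Forward direction. Suppose n ≡ 2 (mod 24). Write n = 24j + 2. Then (24j + 2)³ = 13824j³ + 3456j² + 288j + 8 = 24(576j³ + 144j² + 12j) + 8, so n³ ≡ 8 (mod 24).

Converse. This fails: take n = 8. Then 8³ = 512 ≡ 8 (mod 24), yet 8 ≡ 8 (mod 24), not 2.

(⇒) holds; (⇐) fails.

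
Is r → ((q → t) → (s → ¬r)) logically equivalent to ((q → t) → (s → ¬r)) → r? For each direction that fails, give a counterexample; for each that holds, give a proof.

Forward direction. This fails. Under t = F, r = F, q = F, s = F, the left side is true but the right side is false.

Converse. This fails. Under t = F, r = T, q = F, s = T, the left side is false but the right side is true.

Both directions fail.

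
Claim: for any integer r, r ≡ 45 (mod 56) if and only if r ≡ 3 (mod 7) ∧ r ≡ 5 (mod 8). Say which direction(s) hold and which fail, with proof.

(⟹) Suppose r ≡ 45 (mod 56); write r = 56j + 45. Since 7 ∣ 56, reducing mod 7 gives r ≡ 45 ≡ 3 (mod 7); since 8 ∣ 56, reducing mod 8 gives r ≡ 45 ≡ 5 (mod 8).

(⟸) Conversely, if r ≡ 3 (mod 7) and r ≡ 5 (mod 8), then by the Chinese remainder theorem r ≡ 45 (mod 56). This is exactly r ≡ 45 (mod 56).

Both directions hold; the statement is true.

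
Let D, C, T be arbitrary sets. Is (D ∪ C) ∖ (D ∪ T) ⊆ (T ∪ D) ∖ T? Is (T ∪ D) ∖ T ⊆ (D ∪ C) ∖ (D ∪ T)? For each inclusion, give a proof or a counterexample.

(⊆) fails and (⊇) fails.

(⟹) This inclusion fails. Take D = ∅, C = {1}, T = ∅; then 1 ∈ (D ∪ C) ∖ (D ∪ T) but 1 ∉ (T ∪ D) ∖ T.

(⟸) This inclusion fails. Take D = {1}, C = ∅, T = ∅; then 1 ∈ (T ∪ D) ∖ T but 1 ∉ (D ∪ C) ∖ (D ∪ T).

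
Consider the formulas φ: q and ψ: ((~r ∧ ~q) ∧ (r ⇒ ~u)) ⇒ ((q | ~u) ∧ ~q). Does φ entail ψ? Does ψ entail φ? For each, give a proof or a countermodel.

Converse. This fails. Under u = F, r = F, q = F, the left side is false but the right side is true.

Forward direction. Assume the antecedent. If u is true, the antecedent forces (u = T, r = F, q = T) or (u = T, r = T, q = T), and the consequent holds there. If u is false, the consequent reduces to true regardless of the other variables. Either way the consequent holds.

The forward direction holds; the converse fails.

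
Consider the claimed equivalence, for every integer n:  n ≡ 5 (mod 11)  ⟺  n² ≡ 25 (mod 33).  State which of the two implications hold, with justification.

Neither implication holds.

(⇒) This fails: take n = 27. Then 27 ≡ 5 (mod 11), but 27² = 729 ≡ 3 (mod 33), not 25.

(⇐) This fails: take n = 17. Then 17² = 289 ≡ 25 (mod 33), yet 17 ≡ 6 (mod 11), not 5.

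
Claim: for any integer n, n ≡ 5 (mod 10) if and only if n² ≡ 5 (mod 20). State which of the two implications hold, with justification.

Both implications hold.

Forward direction. Suppose n ≡ 5 (mod 10). Working modulo 20, n ∈ {5, 15}; for each such r, r² ≡ 5 (mod 20).

Converse. The residues r modulo 20 with r² ≡ 5 (mod 20) are exactly {5, 15}, and each is ≡ 5 (mod 10).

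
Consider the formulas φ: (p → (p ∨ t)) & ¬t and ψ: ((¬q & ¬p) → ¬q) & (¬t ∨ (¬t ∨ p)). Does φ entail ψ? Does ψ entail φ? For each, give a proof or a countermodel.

Only the forward direction holds.

[⇒] Assume the antecedent. If p is true, the consequent reduces to true regardless of the other variables. If p is false, the antecedent forces (p = F, t = F, q = F) or (p = F, t = F, q = T), and the consequent holds there. Either way the consequent holds.

[⇐] This fails. Under p = T, t = T, q = F, the left side is false but the right side is true.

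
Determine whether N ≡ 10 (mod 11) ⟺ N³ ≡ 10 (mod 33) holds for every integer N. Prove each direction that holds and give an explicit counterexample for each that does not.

(⟸) The residues r modulo 33 with r³ ≡ 10 (mod 33) are exactly {10}, and each is ≡ 10 (mod 11).

(⟹) This fails: take N = 21. Then 21 ≡ 10 (mod 11), but 21³ = 9261 ≡ 21 (mod 33), not 10.

Only the reverse direction holds.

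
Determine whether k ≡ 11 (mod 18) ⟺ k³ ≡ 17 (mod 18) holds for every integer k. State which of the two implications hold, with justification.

Only the forward direction holds.

[⇒] Suppose k ≡ 11 (mod 18). Write k = 18j + 11. Then (18j + 11)³ = 5832j³ + 10692j² + 6534j + 1331 = 18(324j³ + 594j² + 363j + 73) + 17, so k³ ≡ 17 (mod 18).

[⇐] This fails: take k = 5. Then 5³ = 125 ≡ 17 (mod 18), yet 5 ≡ 5 (mod 18), not 11.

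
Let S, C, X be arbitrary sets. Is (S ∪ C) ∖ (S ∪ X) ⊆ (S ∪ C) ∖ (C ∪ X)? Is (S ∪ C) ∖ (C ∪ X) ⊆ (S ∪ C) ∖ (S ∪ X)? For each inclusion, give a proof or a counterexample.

(⊆) fails and (⊇) fails.

(⊆) This inclusion fails. Take S = ∅, C = {1}, X = ∅; then 1 ∈ (S ∪ C) ∖ (S ∪ X) but 1 ∉ (S ∪ C) ∖ (C ∪ X).

(⊇) This inclusion fails. Take S = {1}, C = ∅, X = ∅; then 1 ∈ (S ∪ C) ∖ (C ∪ X) but 1 ∉ (S ∪ C) ∖ (S ∪ X).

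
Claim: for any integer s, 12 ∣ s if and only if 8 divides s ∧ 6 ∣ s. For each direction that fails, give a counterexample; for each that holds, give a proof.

(→) This fails: take s = 12. Certainly 12 ∣ 12, but 8 ∤ 12.

(←) Suppose 8 ∣ s and 6 ∣ s. Any common multiple of 8 and 6 is a multiple of their lcm; here lcm(8, 6) = 8·6/gcd(8, 6) = 48/2 = 24, so 24 ∣ s. Since 12 ∣ 24, it follows that 12 ∣ s.

The forward direction fails; the converse holds.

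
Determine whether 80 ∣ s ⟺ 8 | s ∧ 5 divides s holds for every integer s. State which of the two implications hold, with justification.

(⇒) If 80 ∣ s, write s = 80q. Since 80 = 10·8, s = 8·(10q), so 8 ∣ s; and since 80 = 16·5, s = 5·(16q), so 5 ∣ s.

(⇐) This fails: take s = 40. Both 8 ∣ 40 and 5 ∣ 40, yet 40 is not a multiple of 80 (since 40 = 0·80 + 40), so 80 ∤ 40.

Only the forward direction holds.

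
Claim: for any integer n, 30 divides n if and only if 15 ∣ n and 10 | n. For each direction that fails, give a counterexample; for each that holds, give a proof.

(⇒) If 30 ∣ n, write n = 30q. Since 30 = 2·15, n = 15·(2q), so 15 ∣ n; and since 30 = 3·10, n = 10·(3q), so 10 ∣ n.

(⇐) Suppose 15 ∣ n and 10 ∣ n. Any common multiple of 15 and 10 is a multiple of their lcm; here lcm(15, 10) = 15·10/gcd(15, 10) = 150/5 = 30, so 30 ∣ n.

Both implications hold.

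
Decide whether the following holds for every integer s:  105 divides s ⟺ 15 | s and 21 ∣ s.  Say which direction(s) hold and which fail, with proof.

Both directions hold; the statement is true.

(⇒) If 105 ∣ s, write s = 105q. Since 105 = 7·15, s = 15·(7q), so 15 ∣ s; and since 105 = 5·21, s = 21·(5q), so 21 ∣ s.

(⇐) Suppose 15 ∣ s and 21 ∣ s. Any common multiple of 15 and 21 is a multiple of their lcm; here lcm(15, 21) = 15·21/gcd(15, 21) = 315/3 = 105, so 105 ∣ s.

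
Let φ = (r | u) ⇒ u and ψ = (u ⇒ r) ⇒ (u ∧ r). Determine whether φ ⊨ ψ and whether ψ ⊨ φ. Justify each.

(⟸) Assume the antecedent. If u is true, (r | u) ⇒ u reduces to true regardless of the other variables. If u is false, the antecedent cannot hold. Either way (r | u) ⇒ u holds.

(⟹) This fails. Under u = F, r = F, the left side is true but the right side is false.

Only the reverse direction holds.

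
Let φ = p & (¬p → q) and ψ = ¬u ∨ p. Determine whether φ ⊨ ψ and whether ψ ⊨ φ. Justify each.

The forward direction holds; the converse fails.

(⇒) Assume the antecedent. If u is true, the antecedent forces (u = T, q = F, p = T) or (u = T, q = T, p = T), and ¬u ∨ p holds there. If u is false, ¬u ∨ p reduces to true regardless of the other variables. Either way ¬u ∨ p holds.

(⇐) This fails. Under u = F, q = F, p = F, the left side is false but the right side is true.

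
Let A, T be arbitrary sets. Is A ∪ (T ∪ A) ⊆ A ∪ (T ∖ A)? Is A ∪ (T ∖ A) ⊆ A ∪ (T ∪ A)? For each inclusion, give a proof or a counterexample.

The two sets are equal.

(⊆) Let x ∈ A ∪ (T ∪ A). Then either x ∈ A and x ∉ T; or x ∈ T and x ∉ A; or x ∈ A ∩ T. In each case x ∈ A ∪ (T ∖ A), so A ∪ (T ∪ A) ⊆ A ∪ (T ∖ A).

(⊇) Let x ∈ A ∪ (T ∖ A). Then either x ∈ A and x ∉ T; or x ∈ T and x ∉ A; or x ∈ A ∩ T. In each case x ∈ A ∪ (T ∪ A), so A ∪ (T ∖ A) ⊆ A ∪ (T ∪ A).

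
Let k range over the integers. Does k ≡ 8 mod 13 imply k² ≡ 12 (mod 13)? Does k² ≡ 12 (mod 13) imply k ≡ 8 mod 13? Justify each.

(⟹) Suppose k ≡ 8 mod 13. Write k = 13j + 8. Then (13j + 8)² = 169j² + 208j + 64 = 13(13j² + 16j + 4) + 12, so k² ≡ 12 (mod 13).

(⟸) This fails: take k = 5. Then 5² = 25 ≡ 12 (mod 13), yet 5 ≡ 5 (mod 13), not 8.

Only the forward direction holds.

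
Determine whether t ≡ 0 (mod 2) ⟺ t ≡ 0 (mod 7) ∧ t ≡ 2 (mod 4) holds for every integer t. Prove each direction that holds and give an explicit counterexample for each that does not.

[⇐] If t ≡ 0 (mod 7) and t ≡ 2 (mod 4), then by the Chinese remainder theorem t ≡ 14 (mod 28). Since 14 ≡ 0 (mod 2) and 2 ∣ 28, we get t ≡ 0 (mod 2).

[⇒] This fails: t = 0 gives 0 ≡ 0 (mod 2) but 0 ≡ 0 (mod 4), so the conjunction on the right does not hold.

Not equivalent: only (⇐) holds.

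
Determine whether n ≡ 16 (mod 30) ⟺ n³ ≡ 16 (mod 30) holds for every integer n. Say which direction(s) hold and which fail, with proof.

Both implications hold.

(⇒) Suppose n ≡ 16 (mod 30). Write n = 30j + 16. Then (30j + 16)³ = 27000j³ + 43200j² + 23040j + 4096 = 30(900j³ + 1440j² + 768j + 136) + 16, so n³ ≡ 16 (mod 30).

(⇐) Conversely, suppose n³ ≡ 16 (mod 30). The only residue r in {0, …, 29} with r³ ≡ 16 (mod 30) is r = 16, so n ≡ 16 (mod 30).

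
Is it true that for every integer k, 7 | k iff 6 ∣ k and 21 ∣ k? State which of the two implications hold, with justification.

(←) Suppose 6 ∣ k and 21 ∣ k. Any common multiple of 6 and 21 is a multiple of their lcm; here lcm(6, 21) = 6·21/gcd(6, 21) = 126/3 = 42, so 42 ∣ k. Since 7 ∣ 42, it follows that 7 ∣ k.

(→) This fails: take k = 7. Certainly 7 ∣ 7, but 6 ∤ 7.

(⇒) fails; (⇐) holds.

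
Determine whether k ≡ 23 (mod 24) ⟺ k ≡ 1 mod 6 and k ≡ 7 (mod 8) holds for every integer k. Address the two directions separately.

Both directions fail.

(⟹) This fails: k = 23 gives 23 ≡ 23 (mod 24) but 23 ≡ 5 (mod 6), so the conjunction on the right does not hold.

(⟸) This fails: k = 7 satisfies both congruences on the right (7 ≡ 1 mod 6 and 7 ≡ 7 mod 8) yet 7 ≡ 7 (mod 24), not 23.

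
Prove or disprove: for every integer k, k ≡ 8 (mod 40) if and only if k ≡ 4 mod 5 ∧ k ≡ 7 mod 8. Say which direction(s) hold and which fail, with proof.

Neither implication holds.

(⇒) This fails: k = 8 gives 8 ≡ 8 (mod 40) but 8 ≡ 3 (mod 5), so the conjunction on the right does not hold.

(⇐) This fails: k = 39 satisfies both congruences on the right (39 ≡ 4 mod 5 and 39 ≡ 7 mod 8) yet 39 ≡ 39 (mod 40), not 8.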